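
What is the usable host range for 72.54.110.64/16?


Network: 72.54.0.0
Broadcast: 72.54.255.255
First usable = network + 1
Last usable = broadcast - 1
Range: 72.54.0.1 to 72.54.255.254


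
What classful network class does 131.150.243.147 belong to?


First octet: 131
Binary: 10000011
10xxxxxx -> Class B (128-191)
Class B, default mask 255.255.0.0 (/16)


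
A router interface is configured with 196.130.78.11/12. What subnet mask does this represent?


/12 means 12 network bits, 20 host bits
Binary: 11111111111100000000000000000000
Mask: 255.240.0.0


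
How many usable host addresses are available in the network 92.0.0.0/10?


Host bits = 32 - 10 = 22
Total addresses = 2^22 = 4194304
Usable = total - 2 (network and broadcast)
Usable hosts: 4194302


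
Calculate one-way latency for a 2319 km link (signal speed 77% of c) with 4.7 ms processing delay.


Speed = 0.77 * 3e5 km/s = 231000 km/s
Propagation delay = 2319 / 231000 = 0.01 s = 10.039 ms
Processing delay = 4.7 ms
Total one-way latency = 14.739 ms


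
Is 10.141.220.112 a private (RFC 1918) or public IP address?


RFC 1918 private ranges:
  10.0.0.0/8 (10.0.0.0 - 10.255.255.255)
  172.16.0.0/12 (172.16.0.0 - 172.31.255.255)
  192.168.0.0/16 (192.168.0.0 - 192.168.255.255)
Private (in 10.0.0.0/8)


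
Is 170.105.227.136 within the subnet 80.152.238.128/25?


Subnet network: 80.152.238.128
Test IP AND mask: 170.105.227.128
No, 170.105.227.136 is not in 80.152.238.128/25


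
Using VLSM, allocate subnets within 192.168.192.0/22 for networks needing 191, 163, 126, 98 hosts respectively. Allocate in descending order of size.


191 hosts -> /24 (254 usable): 192.168.192.0/24
163 hosts -> /24 (254 usable): 192.168.193.0/24
126 hosts -> /25 (126 usable): 192.168.194.0/25
98 hosts -> /25 (126 usable): 192.168.194.128/25
Allocation: 192.168.192.0/24 (191 hosts, 254 usable); 192.168.193.0/24 (163 hosts, 254 usable); 192.168.194.0/25 (126 hosts, 126 usable); 192.168.194.128/25 (98 hosts, 126 usable)


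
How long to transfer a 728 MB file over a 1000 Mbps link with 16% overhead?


Effective throughput = 1000 * (1 - 16/100) = 840 Mbps
File size in Mb = 728 * 8 = 5824 Mb
Time = 5824 / 840
Time = 6.9333 seconds


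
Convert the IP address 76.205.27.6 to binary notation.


76 = 01001100
205 = 11001101
27 = 00011011
6 = 00000110
Binary: 01001100.11001101.00011011.00000110


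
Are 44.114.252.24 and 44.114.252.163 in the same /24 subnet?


Mask: 255.255.255.0
44.114.252.24 AND mask = 44.114.252.0
44.114.252.163 AND mask = 44.114.252.0
Yes, same subnet (44.114.252.0)


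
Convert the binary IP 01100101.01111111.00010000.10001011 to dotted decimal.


01100101 = 101
01111111 = 127
00010000 = 16
10001011 = 139
IP: 101.127.16.139


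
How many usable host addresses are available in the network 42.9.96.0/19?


Host bits = 32 - 19 = 13
Total addresses = 2^13 = 8192
Usable = total - 2 (network and broadcast)
Usable hosts: 8190


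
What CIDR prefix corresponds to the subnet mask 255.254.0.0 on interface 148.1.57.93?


Binary: 11111111.11111110.00000000.00000000
Count leading 1s
Prefix: /15


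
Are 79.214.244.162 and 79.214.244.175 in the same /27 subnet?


Mask: 255.255.255.224
79.214.244.162 AND mask = 79.214.244.160
79.214.244.175 AND mask = 79.214.244.160
Yes, same subnet (79.214.244.160)


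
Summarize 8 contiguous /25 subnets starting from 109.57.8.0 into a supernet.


Original prefix: /25
Number of subnets: 8 = 2^3
New prefix = 25 - 3 = 22
Supernet: 109.57.8.0/22


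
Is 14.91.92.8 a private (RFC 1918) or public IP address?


RFC 1918 private ranges:
  10.0.0.0/8 (10.0.0.0 - 10.255.255.255)
  172.16.0.0/12 (172.16.0.0 - 172.31.255.255)
  192.168.0.0/16 (192.168.0.0 - 192.168.255.255)
Public (not in any RFC 1918 range)


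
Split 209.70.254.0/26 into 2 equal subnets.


New prefix = 26 + 1 = 27
Each subnet has 32 addresses
  209.70.254.0/27
  209.70.254.32/27
Subnets: 209.70.254.0/27, 209.70.254.32/27


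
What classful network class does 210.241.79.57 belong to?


First octet: 210
Binary: 11010010
110xxxxx -> Class C (192-223)
Class C, default mask 255.255.255.0 (/24)


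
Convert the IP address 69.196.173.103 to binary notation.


69 = 01000101
196 = 11000100
173 = 10101101
103 = 01100111
Binary: 01000101.11000100.10101101.01100111


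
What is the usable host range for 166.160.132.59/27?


Network: 166.160.132.32
Broadcast: 166.160.132.63
First usable = network + 1
Last usable = broadcast - 1
Range: 166.160.132.33 to 166.160.132.62


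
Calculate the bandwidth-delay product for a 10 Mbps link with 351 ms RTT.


BDP = bandwidth * RTT
= 10 Mbps * 351 ms
= 10 * 1e6 * 351 / 1000 bits
= 3510000 bits
= 438750 bytes
= 428.4668 KB
BDP = 3510000 bits (438750 bytes)


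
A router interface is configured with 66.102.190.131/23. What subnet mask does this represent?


/23 means 23 network bits, 9 host bits
Binary: 11111111111111111111111000000000
Mask: 255.255.254.0


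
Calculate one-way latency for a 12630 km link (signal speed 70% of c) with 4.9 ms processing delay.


Speed = 0.7 * 3e5 km/s = 210000 km/s
Propagation delay = 12630 / 210000 = 0.0601 s = 60.1429 ms
Processing delay = 4.9 ms
Total one-way latency = 65.0429 ms


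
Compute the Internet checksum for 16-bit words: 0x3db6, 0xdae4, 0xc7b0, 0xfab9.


Sum all words (with carry folding):
+ 0x3db6 = 0x3db6
+ 0xdae4 = 0x189b
+ 0xc7b0 = 0xe04b
+ 0xfab9 = 0xdb05
One's complement: ~0xdb05
Checksum = 0x24fa


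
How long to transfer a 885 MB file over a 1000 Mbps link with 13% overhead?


Effective throughput = 1000 * (1 - 13/100) = 870 Mbps
File size in Mb = 885 * 8 = 7080 Mb
Time = 7080 / 870
Time = 8.1379 seconds


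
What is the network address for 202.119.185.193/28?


IP:   11001010.01110111.10111001.11000001
Mask: 11111111.11111111.11111111.11110000
AND operation:
Net:  11001010.01110111.10111001.11000000
Network: 202.119.185.192/28


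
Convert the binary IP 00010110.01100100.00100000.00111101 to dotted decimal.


00010110 = 22
01100100 = 100
00100000 = 32
00111101 = 61
IP: 22.100.32.61


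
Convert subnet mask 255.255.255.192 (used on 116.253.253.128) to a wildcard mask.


Subnet mask: 255.255.255.192
Wildcard = 255.255.255.255 - subnet mask
255 - 255 = 0
255 - 255 = 0
255 - 255 = 0
255 - 192 = 63
Wildcard: 0.0.0.63


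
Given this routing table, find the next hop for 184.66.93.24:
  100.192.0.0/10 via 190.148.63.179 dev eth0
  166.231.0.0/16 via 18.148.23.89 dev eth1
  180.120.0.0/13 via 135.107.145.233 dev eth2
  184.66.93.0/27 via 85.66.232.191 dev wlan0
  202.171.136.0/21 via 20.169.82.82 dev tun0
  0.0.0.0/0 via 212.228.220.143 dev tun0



Longest prefix match for 184.66.93.24:
  /10 100.192.0.0: no
  /16 166.231.0.0: no
  /13 180.120.0.0: no
  /27 184.66.93.0: MATCH
  /21 202.171.136.0: no
  /0 0.0.0.0: MATCH
Selected: next-hop 85.66.232.191 via wlan0 (matched /27)


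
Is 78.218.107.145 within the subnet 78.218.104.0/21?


Subnet network: 78.218.104.0
Test IP AND mask: 78.218.104.0
Yes, 78.218.107.145 is in 78.218.104.0/21


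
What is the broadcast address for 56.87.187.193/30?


Network: 56.87.187.192/30
Host bits = 2
Set all host bits to 1:
Broadcast: 56.87.187.195


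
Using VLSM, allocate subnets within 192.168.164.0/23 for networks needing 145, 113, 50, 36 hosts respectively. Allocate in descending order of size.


145 hosts -> /24 (254 usable): 192.168.164.0/24
113 hosts -> /25 (126 usable): 192.168.165.0/25
50 hosts -> /26 (62 usable): 192.168.165.128/26
36 hosts -> /26 (62 usable): 192.168.165.192/26
Allocation: 192.168.164.0/24 (145 hosts, 254 usable); 192.168.165.0/25 (113 hosts, 126 usable); 192.168.165.128/26 (50 hosts, 62 usable); 192.168.165.192/26 (36 hosts, 62 usable)


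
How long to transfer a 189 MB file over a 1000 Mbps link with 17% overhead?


Effective throughput = 1000 * (1 - 17/100) = 830 Mbps
File size in Mb = 189 * 8 = 1512 Mb
Time = 1512 / 830
Time = 1.8217 seconds


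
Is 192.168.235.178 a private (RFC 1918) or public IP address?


RFC 1918 private ranges:
  10.0.0.0/8 (10.0.0.0 - 10.255.255.255)
  172.16.0.0/12 (172.16.0.0 - 172.31.255.255)
  192.168.0.0/16 (192.168.0.0 - 192.168.255.255)
Private (in 192.168.0.0/16)


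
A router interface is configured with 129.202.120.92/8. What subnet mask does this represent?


/8 means 8 network bits, 24 host bits
Binary: 11111111000000000000000000000000
Mask: 255.0.0.0


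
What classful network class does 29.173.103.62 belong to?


First octet: 29
Binary: 00011101
0xxxxxxx -> Class A (1-126)
Class A, default mask 255.0.0.0 (/8)


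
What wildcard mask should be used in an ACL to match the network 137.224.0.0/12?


Subnet mask: 255.240.0.0
Wildcard = 255.255.255.255 - subnet mask
255 - 255 = 0
255 - 240 = 15
255 - 0 = 255
255 - 0 = 255
Wildcard: 0.15.255.255


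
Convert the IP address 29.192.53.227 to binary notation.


29 = 00011101
192 = 11000000
53 = 00110101
227 = 11100011
Binary: 00011101.11000000.00110101.11100011


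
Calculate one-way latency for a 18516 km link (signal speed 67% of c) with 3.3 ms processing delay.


Speed = 0.67 * 3e5 km/s = 201000 km/s
Propagation delay = 18516 / 201000 = 0.0921 s = 92.1194 ms
Processing delay = 3.3 ms
Total one-way latency = 95.4194 ms


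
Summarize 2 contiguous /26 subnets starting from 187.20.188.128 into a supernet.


Original prefix: /26
Number of subnets: 2 = 2^1
New prefix = 26 - 1 = 25
Supernet: 187.20.188.128/25


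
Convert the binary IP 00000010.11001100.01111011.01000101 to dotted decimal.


00000010 = 2
11001100 = 204
01111011 = 123
01000101 = 69
IP: 2.204.123.69


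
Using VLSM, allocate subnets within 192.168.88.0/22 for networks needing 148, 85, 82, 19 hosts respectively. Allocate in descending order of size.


148 hosts -> /24 (254 usable): 192.168.88.0/24
85 hosts -> /25 (126 usable): 192.168.89.0/25
82 hosts -> /25 (126 usable): 192.168.89.128/25
19 hosts -> /27 (30 usable): 192.168.90.0/27
Allocation: 192.168.88.0/24 (148 hosts, 254 usable); 192.168.89.0/25 (85 hosts, 126 usable); 192.168.89.128/25 (82 hosts, 126 usable); 192.168.90.0/27 (19 hosts, 30 usable)


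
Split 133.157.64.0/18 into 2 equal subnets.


New prefix = 18 + 1 = 19
Each subnet has 8192 addresses
  133.157.64.0/19
  133.157.96.0/19
Subnets: 133.157.64.0/19, 133.157.96.0/19


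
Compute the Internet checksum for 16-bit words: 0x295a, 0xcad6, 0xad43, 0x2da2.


Sum all words (with carry folding):
+ 0x295a = 0x295a
+ 0xcad6 = 0xf430
+ 0xad43 = 0xa174
+ 0x2da2 = 0xcf16
One's complement: ~0xcf16
Checksum = 0x30e9


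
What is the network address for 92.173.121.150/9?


IP:   01011100.10101101.01111001.10010110
Mask: 11111111.10000000.00000000.00000000
AND operation:
Net:  01011100.10000000.00000000.00000000
Network: 92.128.0.0/9


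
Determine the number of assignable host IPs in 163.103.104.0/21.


Host bits = 32 - 21 = 11
Total addresses = 2^11 = 2048
Usable = total - 2 (network and broadcast)
Usable hosts: 2046


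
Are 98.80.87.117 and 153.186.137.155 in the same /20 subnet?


Mask: 255.255.240.0
98.80.87.117 AND mask = 98.80.80.0
153.186.137.155 AND mask = 153.186.128.0
No, different subnets (98.80.80.0 vs 153.186.128.0)


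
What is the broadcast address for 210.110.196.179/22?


Network: 210.110.196.0/22
Host bits = 10
Set all host bits to 1:
Broadcast: 210.110.199.255


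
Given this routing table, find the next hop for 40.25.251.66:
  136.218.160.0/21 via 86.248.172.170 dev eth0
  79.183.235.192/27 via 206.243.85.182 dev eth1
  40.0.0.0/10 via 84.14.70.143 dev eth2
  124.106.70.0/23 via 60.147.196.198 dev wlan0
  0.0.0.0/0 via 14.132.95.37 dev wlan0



Longest prefix match for 40.25.251.66:
  /21 136.218.160.0: no
  /27 79.183.235.192: no
  /10 40.0.0.0: MATCH
  /23 124.106.70.0: no
  /0 0.0.0.0: MATCH
Selected: next-hop 84.14.70.143 via eth2 (matched /10)


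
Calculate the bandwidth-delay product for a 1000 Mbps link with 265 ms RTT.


BDP = bandwidth * RTT
= 1000 Mbps * 265 ms
= 1000 * 1e6 * 265 / 1000 bits
= 265000000 bits
= 33125000 bytes
= 32348.6328 KB
BDP = 265000000 bits (33125000 bytes)


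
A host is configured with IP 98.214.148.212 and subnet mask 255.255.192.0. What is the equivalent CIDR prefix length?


Binary: 11111111.11111111.11000000.00000000
Count leading 1s
Prefix: /18


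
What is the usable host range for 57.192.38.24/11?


Network: 57.192.0.0
Broadcast: 57.223.255.255
First usable = network + 1
Last usable = broadcast - 1
Range: 57.192.0.1 to 57.223.255.254


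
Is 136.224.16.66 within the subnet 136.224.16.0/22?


Subnet network: 136.224.16.0
Test IP AND mask: 136.224.16.0
Yes, 136.224.16.66 is in 136.224.16.0/22


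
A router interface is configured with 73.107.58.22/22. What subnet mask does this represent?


/22 means 22 network bits, 10 host bits
Binary: 11111111111111111111110000000000
Mask: 255.255.252.0


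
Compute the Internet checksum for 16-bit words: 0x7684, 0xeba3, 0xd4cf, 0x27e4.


Sum all words (with carry folding):
+ 0x7684 = 0x7684
+ 0xeba3 = 0x6228
+ 0xd4cf = 0x36f8
+ 0x27e4 = 0x5edc
One's complement: ~0x5edc
Checksum = 0xa123


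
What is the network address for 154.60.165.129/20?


IP:   10011010.00111100.10100101.10000001
Mask: 11111111.11111111.11110000.00000000
AND operation:
Net:  10011010.00111100.10100000.00000000
Network: 154.60.160.0/20


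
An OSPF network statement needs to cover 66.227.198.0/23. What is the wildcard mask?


Subnet mask: 255.255.254.0
Wildcard = 255.255.255.255 - subnet mask
255 - 255 = 0
255 - 255 = 0
255 - 254 = 1
255 - 0 = 255
Wildcard: 0.0.1.255


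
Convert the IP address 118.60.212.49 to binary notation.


118 = 01110110
60 = 00111100
212 = 11010100
49 = 00110001
Binary: 01110110.00111100.11010100.00110001


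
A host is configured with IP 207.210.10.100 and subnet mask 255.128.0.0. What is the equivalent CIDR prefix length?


Binary: 11111111.10000000.00000000.00000000
Count leading 1s
Prefix: /9


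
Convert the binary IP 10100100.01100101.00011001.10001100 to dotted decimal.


10100100 = 164
01100101 = 101
00011001 = 25
10001100 = 140
IP: 164.101.25.140


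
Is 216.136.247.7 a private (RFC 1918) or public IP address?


RFC 1918 private ranges:
  10.0.0.0/8 (10.0.0.0 - 10.255.255.255)
  172.16.0.0/12 (172.16.0.0 - 172.31.255.255)
  192.168.0.0/16 (192.168.0.0 - 192.168.255.255)
Public (not in any RFC 1918 range)


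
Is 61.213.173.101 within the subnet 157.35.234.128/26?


Subnet network: 157.35.234.128
Test IP AND mask: 61.213.173.64
No, 61.213.173.101 is not in 157.35.234.128/26


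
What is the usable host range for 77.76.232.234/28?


Network: 77.76.232.224
Broadcast: 77.76.232.239
First usable = network + 1
Last usable = broadcast - 1
Range: 77.76.232.225 to 77.76.232.238


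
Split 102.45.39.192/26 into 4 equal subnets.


New prefix = 26 + 2 = 28
Each subnet has 16 addresses
  102.45.39.192/28
  102.45.39.208/28
  102.45.39.224/28
  102.45.39.240/28
Subnets: 102.45.39.192/28, 102.45.39.208/28, 102.45.39.224/28, 102.45.39.240/28


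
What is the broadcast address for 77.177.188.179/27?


Network: 77.177.188.160/27
Host bits = 5
Set all host bits to 1:
Broadcast: 77.177.188.191


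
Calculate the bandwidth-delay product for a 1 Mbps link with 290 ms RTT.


BDP = bandwidth * RTT
= 1 Mbps * 290 ms
= 1 * 1e6 * 290 / 1000 bits
= 290000 bits
= 36250 bytes
= 35.4004 KB
BDP = 290000 bits (36250 bytes)


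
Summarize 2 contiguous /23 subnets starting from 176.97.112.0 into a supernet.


Original prefix: /23
Number of subnets: 2 = 2^1
New prefix = 23 - 1 = 22
Supernet: 176.97.112.0/22


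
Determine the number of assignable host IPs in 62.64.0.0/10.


Host bits = 32 - 10 = 22
Total addresses = 2^22 = 4194304
Usable = total - 2 (network and broadcast)
Usable hosts: 4194302


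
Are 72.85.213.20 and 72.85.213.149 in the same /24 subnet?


Mask: 255.255.255.0
72.85.213.20 AND mask = 72.85.213.0
72.85.213.149 AND mask = 72.85.213.0
Yes, same subnet (72.85.213.0)


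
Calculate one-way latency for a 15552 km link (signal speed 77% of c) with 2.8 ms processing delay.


Speed = 0.77 * 3e5 km/s = 231000 km/s
Propagation delay = 15552 / 231000 = 0.0673 s = 67.3247 ms
Processing delay = 2.8 ms
Total one-way latency = 70.1247 ms


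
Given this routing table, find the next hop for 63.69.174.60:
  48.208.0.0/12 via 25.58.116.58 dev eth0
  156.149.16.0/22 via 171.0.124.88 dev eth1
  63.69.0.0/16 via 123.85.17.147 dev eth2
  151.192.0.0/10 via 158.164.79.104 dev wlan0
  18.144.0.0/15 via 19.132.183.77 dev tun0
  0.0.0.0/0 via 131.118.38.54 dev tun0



Longest prefix match for 63.69.174.60:
  /12 48.208.0.0: no
  /22 156.149.16.0: no
  /16 63.69.0.0: MATCH
  /10 151.192.0.0: no
  /15 18.144.0.0: no
  /0 0.0.0.0: MATCH
Selected: next-hop 123.85.17.147 via eth2 (matched /16)


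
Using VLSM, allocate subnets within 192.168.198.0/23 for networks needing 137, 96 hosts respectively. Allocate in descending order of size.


137 hosts -> /24 (254 usable): 192.168.198.0/24
96 hosts -> /25 (126 usable): 192.168.199.0/25
Allocation: 192.168.198.0/24 (137 hosts, 254 usable); 192.168.199.0/25 (96 hosts, 126 usable)


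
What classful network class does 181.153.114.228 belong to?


First octet: 181
Binary: 10110101
10xxxxxx -> Class B (128-191)
Class B, default mask 255.255.0.0 (/16)


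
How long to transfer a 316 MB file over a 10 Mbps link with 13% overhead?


Effective throughput = 10 * (1 - 13/100) = 8.7 Mbps
File size in Mb = 316 * 8 = 2528 Mb
Time = 2528 / 8.7
Time = 290.5747 seconds


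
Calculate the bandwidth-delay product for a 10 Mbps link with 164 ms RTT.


BDP = bandwidth * RTT
= 10 Mbps * 164 ms
= 10 * 1e6 * 164 / 1000 bits
= 1640000 bits
= 205000 bytes
= 200.1953 KB
BDP = 1640000 bits (205000 bytes)


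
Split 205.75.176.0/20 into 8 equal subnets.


New prefix = 20 + 3 = 23
Each subnet has 512 addresses
  205.75.176.0/23
  205.75.178.0/23
  205.75.180.0/23
  205.75.182.0/23
  205.75.184.0/23
  205.75.186.0/23
  205.75.188.0/23
  205.75.190.0/23
Subnets: 205.75.176.0/23, 205.75.178.0/23, 205.75.180.0/23, 205.75.182.0/23, 205.75.184.0/23, 205.75.186.0/23, 205.75.188.0/23, 205.75.190.0/23


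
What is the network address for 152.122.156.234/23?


IP:   10011000.01111010.10011100.11101010
Mask: 11111111.11111111.11111110.00000000
AND operation:
Net:  10011000.01111010.10011100.00000000
Network: 152.122.156.0/23


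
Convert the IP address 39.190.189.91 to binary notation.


39 = 00100111
190 = 10111110
189 = 10111101
91 = 01011011
Binary: 00100111.10111110.10111101.01011011


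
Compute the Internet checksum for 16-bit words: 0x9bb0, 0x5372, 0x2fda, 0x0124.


Sum all words (with carry folding):
+ 0x9bb0 = 0x9bb0
+ 0x5372 = 0xef22
+ 0x2fda = 0x1efd
+ 0x0124 = 0x2021
One's complement: ~0x2021
Checksum = 0xdfde


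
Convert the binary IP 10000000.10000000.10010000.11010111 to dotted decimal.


10000000 = 128
10000000 = 128
10010000 = 144
11010111 = 215
IP: 128.128.144.215


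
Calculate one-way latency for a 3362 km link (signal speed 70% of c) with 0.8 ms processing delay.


Speed = 0.7 * 3e5 km/s = 210000 km/s
Propagation delay = 3362 / 210000 = 0.016 s = 16.0095 ms
Processing delay = 0.8 ms
Total one-way latency = 16.8095 ms


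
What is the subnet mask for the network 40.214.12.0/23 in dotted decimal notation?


/23 means 23 network bits, 9 host bits
Binary: 11111111111111111111111000000000
Mask: 255.255.254.0


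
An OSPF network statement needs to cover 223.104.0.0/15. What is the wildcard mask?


Subnet mask: 255.254.0.0
Wildcard = 255.255.255.255 - subnet mask
255 - 255 = 0
255 - 254 = 1
255 - 0 = 255
255 - 0 = 255
Wildcard: 0.1.255.255


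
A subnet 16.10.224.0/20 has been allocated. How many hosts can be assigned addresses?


Host bits = 32 - 20 = 12
Total addresses = 2^12 = 4096
Usable = total - 2 (network and broadcast)
Usable hosts: 4094


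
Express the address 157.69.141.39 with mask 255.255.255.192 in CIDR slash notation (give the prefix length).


Binary: 11111111.11111111.11111111.11000000
Count leading 1s
Prefix: /26


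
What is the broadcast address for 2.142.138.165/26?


Network: 2.142.138.128/26
Host bits = 6
Set all host bits to 1:
Broadcast: 2.142.138.191


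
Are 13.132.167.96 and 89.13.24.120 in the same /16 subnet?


Mask: 255.255.0.0
13.132.167.96 AND mask = 13.132.0.0
89.13.24.120 AND mask = 89.13.0.0
No, different subnets (13.132.0.0 vs 89.13.0.0)


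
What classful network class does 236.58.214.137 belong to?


First octet: 236
Binary: 11101100
1110xxxx -> Class D (224-239)
Class D (multicast), default mask N/A


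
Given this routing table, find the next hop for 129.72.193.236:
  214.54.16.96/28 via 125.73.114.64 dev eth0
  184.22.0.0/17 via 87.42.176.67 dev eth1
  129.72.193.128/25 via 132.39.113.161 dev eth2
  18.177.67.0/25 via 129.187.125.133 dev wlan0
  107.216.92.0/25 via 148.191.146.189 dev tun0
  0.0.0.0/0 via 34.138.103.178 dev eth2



Longest prefix match for 129.72.193.236:
  /28 214.54.16.96: no
  /17 184.22.0.0: no
  /25 129.72.193.128: MATCH
  /25 18.177.67.0: no
  /25 107.216.92.0: no
  /0 0.0.0.0: MATCH
Selected: next-hop 132.39.113.161 via eth2 (matched /25)


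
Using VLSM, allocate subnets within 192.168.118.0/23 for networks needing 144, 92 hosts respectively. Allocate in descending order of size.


144 hosts -> /24 (254 usable): 192.168.118.0/24
92 hosts -> /25 (126 usable): 192.168.119.0/25
Allocation: 192.168.118.0/24 (144 hosts, 254 usable); 192.168.119.0/25 (92 hosts, 126 usable)


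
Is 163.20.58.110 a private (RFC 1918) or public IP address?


RFC 1918 private ranges:
  10.0.0.0/8 (10.0.0.0 - 10.255.255.255)
  172.16.0.0/12 (172.16.0.0 - 172.31.255.255)
  192.168.0.0/16 (192.168.0.0 - 192.168.255.255)
Public (not in any RFC 1918 range)


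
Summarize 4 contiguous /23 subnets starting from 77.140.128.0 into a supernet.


Original prefix: /23
Number of subnets: 4 = 2^2
New prefix = 23 - 2 = 21
Supernet: 77.140.128.0/21


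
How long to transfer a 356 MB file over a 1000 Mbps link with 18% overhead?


Effective throughput = 1000 * (1 - 18/100) = 820.0 Mbps
File size in Mb = 356 * 8 = 2848 Mb
Time = 2848 / 820.0
Time = 3.4732 seconds


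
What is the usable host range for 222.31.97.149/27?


Network: 222.31.97.128
Broadcast: 222.31.97.159
First usable = network + 1
Last usable = broadcast - 1
Range: 222.31.97.129 to 222.31.97.158


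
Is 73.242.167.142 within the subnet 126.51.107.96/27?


Subnet network: 126.51.107.96
Test IP AND mask: 73.242.167.128
No, 73.242.167.142 is not in 126.51.107.96/27


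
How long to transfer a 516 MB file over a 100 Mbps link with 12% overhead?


Effective throughput = 100 * (1 - 12/100) = 88 Mbps
File size in Mb = 516 * 8 = 4128 Mb
Time = 4128 / 88
Time = 46.9091 seconds


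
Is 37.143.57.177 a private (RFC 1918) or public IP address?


RFC 1918 private ranges:
  10.0.0.0/8 (10.0.0.0 - 10.255.255.255)
  172.16.0.0/12 (172.16.0.0 - 172.31.255.255)
  192.168.0.0/16 (192.168.0.0 - 192.168.255.255)
Public (not in any RFC 1918 range)


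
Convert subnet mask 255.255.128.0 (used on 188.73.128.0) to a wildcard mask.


Subnet mask: 255.255.128.0
Wildcard = 255.255.255.255 - subnet mask
255 - 255 = 0
255 - 255 = 0
255 - 128 = 127
255 - 0 = 255
Wildcard: 0.0.127.255


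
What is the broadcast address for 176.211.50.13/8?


Network: 176.0.0.0/8
Host bits = 24
Set all host bits to 1:
Broadcast: 176.255.255.255


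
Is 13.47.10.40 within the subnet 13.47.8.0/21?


Subnet network: 13.47.8.0
Test IP AND mask: 13.47.8.0
Yes, 13.47.10.40 is in 13.47.8.0/21


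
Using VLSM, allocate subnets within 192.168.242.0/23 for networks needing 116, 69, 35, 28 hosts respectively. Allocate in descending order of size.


116 hosts -> /25 (126 usable): 192.168.242.0/25
69 hosts -> /25 (126 usable): 192.168.242.128/25
35 hosts -> /26 (62 usable): 192.168.243.0/26
28 hosts -> /27 (30 usable): 192.168.243.64/27
Allocation: 192.168.242.0/25 (116 hosts, 126 usable); 192.168.242.128/25 (69 hosts, 126 usable); 192.168.243.0/26 (35 hosts, 62 usable); 192.168.243.64/27 (28 hosts, 30 usable)


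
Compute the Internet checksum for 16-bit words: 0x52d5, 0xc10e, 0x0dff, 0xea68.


Sum all words (with carry folding):
+ 0x52d5 = 0x52d5
+ 0xc10e = 0x13e4
+ 0x0dff = 0x21e3
+ 0xea68 = 0x0c4c
One's complement: ~0x0c4c
Checksum = 0xf3b3


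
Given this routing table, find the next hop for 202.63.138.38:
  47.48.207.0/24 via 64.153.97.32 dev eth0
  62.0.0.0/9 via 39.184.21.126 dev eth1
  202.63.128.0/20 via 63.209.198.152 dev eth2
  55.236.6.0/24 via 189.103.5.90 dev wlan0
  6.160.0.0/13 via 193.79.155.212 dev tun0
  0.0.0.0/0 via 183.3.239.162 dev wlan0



Longest prefix match for 202.63.138.38:
  /24 47.48.207.0: no
  /9 62.0.0.0: no
  /20 202.63.128.0: MATCH
  /24 55.236.6.0: no
  /13 6.160.0.0: no
  /0 0.0.0.0: MATCH
Selected: next-hop 63.209.198.152 via eth2 (matched /20)


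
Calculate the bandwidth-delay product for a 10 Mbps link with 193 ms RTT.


BDP = bandwidth * RTT
= 10 Mbps * 193 ms
= 10 * 1e6 * 193 / 1000 bits
= 1930000 bits
= 241250 bytes
= 235.5957 KB
BDP = 1930000 bits (241250 bytes)


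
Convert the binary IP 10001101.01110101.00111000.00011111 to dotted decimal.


10001101 = 141
01110101 = 117
00111000 = 56
00011111 = 31
IP: 141.117.56.31


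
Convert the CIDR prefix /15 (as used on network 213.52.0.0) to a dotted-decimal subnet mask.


/15 means 15 network bits, 17 host bits
Binary: 11111111111111100000000000000000
Mask: 255.254.0.0


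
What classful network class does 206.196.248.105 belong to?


First octet: 206
Binary: 11001110
110xxxxx -> Class C (192-223)
Class C, default mask 255.255.255.0 (/24)


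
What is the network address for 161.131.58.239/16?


IP:   10100001.10000011.00111010.11101111
Mask: 11111111.11111111.00000000.00000000
AND operation:
Net:  10100001.10000011.00000000.00000000
Network: 161.131.0.0/16


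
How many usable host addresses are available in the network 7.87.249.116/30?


Host bits = 32 - 30 = 2
Total addresses = 2^2 = 4
Usable = total - 2 (network and broadcast)
Usable hosts: 2


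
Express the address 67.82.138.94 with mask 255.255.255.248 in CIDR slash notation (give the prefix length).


Binary: 11111111.11111111.11111111.11111000
Count leading 1s
Prefix: /29


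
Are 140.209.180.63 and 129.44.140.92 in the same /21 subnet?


Mask: 255.255.248.0
140.209.180.63 AND mask = 140.209.176.0
129.44.140.92 AND mask = 129.44.136.0
No, different subnets (140.209.176.0 vs 129.44.136.0)


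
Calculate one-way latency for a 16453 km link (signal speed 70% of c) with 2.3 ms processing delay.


Speed = 0.7 * 3e5 km/s = 210000 km/s
Propagation delay = 16453 / 210000 = 0.0783 s = 78.3476 ms
Processing delay = 2.3 ms
Total one-way latency = 80.6476 ms


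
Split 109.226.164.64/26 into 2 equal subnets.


New prefix = 26 + 1 = 27
Each subnet has 32 addresses
  109.226.164.64/27
  109.226.164.96/27
Subnets: 109.226.164.64/27, 109.226.164.96/27


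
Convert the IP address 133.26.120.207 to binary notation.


133 = 10000101
26 = 00011010
120 = 01111000
207 = 11001111
Binary: 10000101.00011010.01111000.11001111


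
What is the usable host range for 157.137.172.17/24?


Network: 157.137.172.0
Broadcast: 157.137.172.255
First usable = network + 1
Last usable = broadcast - 1
Range: 157.137.172.1 to 157.137.172.254


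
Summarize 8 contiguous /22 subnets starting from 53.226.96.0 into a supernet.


Original prefix: /22
Number of subnets: 8 = 2^3
New prefix = 22 - 3 = 19
Supernet: 53.226.96.0/19


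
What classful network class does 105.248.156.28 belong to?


First octet: 105
Binary: 01101001
0xxxxxxx -> Class A (1-126)
Class A, default mask 255.0.0.0 (/8)


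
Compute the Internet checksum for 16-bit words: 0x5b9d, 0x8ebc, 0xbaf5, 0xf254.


Sum all words (with carry folding):
+ 0x5b9d = 0x5b9d
+ 0x8ebc = 0xea59
+ 0xbaf5 = 0xa54f
+ 0xf254 = 0x97a4
One's complement: ~0x97a4
Checksum = 0x685b


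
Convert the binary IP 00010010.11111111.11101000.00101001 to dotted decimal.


00010010 = 18
11111111 = 255
11101000 = 232
00101001 = 41
IP: 18.255.232.41


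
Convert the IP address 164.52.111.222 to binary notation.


164 = 10100100
52 = 00110100
111 = 01101111
222 = 11011110
Binary: 10100100.00110100.01101111.11011110


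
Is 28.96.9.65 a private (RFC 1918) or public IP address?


RFC 1918 private ranges:
  10.0.0.0/8 (10.0.0.0 - 10.255.255.255)
  172.16.0.0/12 (172.16.0.0 - 172.31.255.255)
  192.168.0.0/16 (192.168.0.0 - 192.168.255.255)
Public (not in any RFC 1918 range)


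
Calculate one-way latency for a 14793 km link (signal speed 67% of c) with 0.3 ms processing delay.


Speed = 0.67 * 3e5 km/s = 201000 km/s
Propagation delay = 14793 / 201000 = 0.0736 s = 73.597 ms
Processing delay = 0.3 ms
Total one-way latency = 73.897 ms


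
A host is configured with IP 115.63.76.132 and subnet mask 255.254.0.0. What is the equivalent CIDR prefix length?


Binary: 11111111.11111110.00000000.00000000
Count leading 1s
Prefix: /15


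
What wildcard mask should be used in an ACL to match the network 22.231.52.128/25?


Subnet mask: 255.255.255.128
Wildcard = 255.255.255.255 - subnet mask
255 - 255 = 0
255 - 255 = 0
255 - 255 = 0
255 - 128 = 127
Wildcard: 0.0.0.127


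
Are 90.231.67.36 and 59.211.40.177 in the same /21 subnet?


Mask: 255.255.248.0
90.231.67.36 AND mask = 90.231.64.0
59.211.40.177 AND mask = 59.211.40.0
No, different subnets (90.231.64.0 vs 59.211.40.0)


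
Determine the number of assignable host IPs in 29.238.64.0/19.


Host bits = 32 - 19 = 13
Total addresses = 2^13 = 8192
Usable = total - 2 (network and broadcast)
Usable hosts: 8190


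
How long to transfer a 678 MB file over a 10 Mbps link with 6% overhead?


Effective throughput = 10 * (1 - 6/100) = 9.4 Mbps
File size in Mb = 678 * 8 = 5424 Mb
Time = 5424 / 9.4
Time = 577.0213 seconds


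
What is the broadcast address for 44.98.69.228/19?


Network: 44.98.64.0/19
Host bits = 13
Set all host bits to 1:
Broadcast: 44.98.95.255


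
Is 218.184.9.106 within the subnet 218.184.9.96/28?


Subnet network: 218.184.9.96
Test IP AND mask: 218.184.9.96
Yes, 218.184.9.106 is in 218.184.9.96/28


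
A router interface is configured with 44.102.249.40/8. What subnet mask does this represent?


/8 means 8 network bits, 24 host bits
Binary: 11111111000000000000000000000000
Mask: 255.0.0.0


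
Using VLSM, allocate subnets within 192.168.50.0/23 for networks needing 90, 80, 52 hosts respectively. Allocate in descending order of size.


90 hosts -> /25 (126 usable): 192.168.50.0/25
80 hosts -> /25 (126 usable): 192.168.50.128/25
52 hosts -> /26 (62 usable): 192.168.51.0/26
Allocation: 192.168.50.0/25 (90 hosts, 126 usable); 192.168.50.128/25 (80 hosts, 126 usable); 192.168.51.0/26 (52 hosts, 62 usable)


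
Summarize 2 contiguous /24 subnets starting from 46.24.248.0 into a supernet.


Original prefix: /24
Number of subnets: 2 = 2^1
New prefix = 24 - 1 = 23
Supernet: 46.24.248.0/23


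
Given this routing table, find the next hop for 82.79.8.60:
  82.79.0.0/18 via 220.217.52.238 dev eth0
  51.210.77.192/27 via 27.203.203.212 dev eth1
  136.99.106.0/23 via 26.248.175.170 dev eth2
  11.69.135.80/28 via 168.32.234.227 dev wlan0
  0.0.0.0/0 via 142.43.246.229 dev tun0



Longest prefix match for 82.79.8.60:
  /18 82.79.0.0: MATCH
  /27 51.210.77.192: no
  /23 136.99.106.0: no
  /28 11.69.135.80: no
  /0 0.0.0.0: MATCH
Selected: next-hop 220.217.52.238 via eth0 (matched /18)


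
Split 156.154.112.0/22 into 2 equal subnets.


New prefix = 22 + 1 = 23
Each subnet has 512 addresses
  156.154.112.0/23
  156.154.114.0/23
Subnets: 156.154.112.0/23, 156.154.114.0/23


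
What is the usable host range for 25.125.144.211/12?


Network: 25.112.0.0
Broadcast: 25.127.255.255
First usable = network + 1
Last usable = broadcast - 1
Range: 25.112.0.1 to 25.127.255.254


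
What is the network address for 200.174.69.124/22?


IP:   11001000.10101110.01000101.01111100
Mask: 11111111.11111111.11111100.00000000
AND operation:
Net:  11001000.10101110.01000100.00000000
Network: 200.174.68.0/22


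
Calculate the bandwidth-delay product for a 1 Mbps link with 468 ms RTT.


BDP = bandwidth * RTT
= 1 Mbps * 468 ms
= 1 * 1e6 * 468 / 1000 bits
= 468000 bits
= 58500 bytes
= 57.1289 KB
BDP = 468000 bits (58500 bytes)


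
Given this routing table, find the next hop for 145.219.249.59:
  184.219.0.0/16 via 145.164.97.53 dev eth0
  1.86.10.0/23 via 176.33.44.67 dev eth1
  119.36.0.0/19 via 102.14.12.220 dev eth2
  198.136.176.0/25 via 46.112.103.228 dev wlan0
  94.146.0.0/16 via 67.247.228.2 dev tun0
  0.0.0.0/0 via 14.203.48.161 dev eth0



Longest prefix match for 145.219.249.59:
  /16 184.219.0.0: no
  /23 1.86.10.0: no
  /19 119.36.0.0: no
  /25 198.136.176.0: no
  /16 94.146.0.0: no
  /0 0.0.0.0: MATCH
Selected: next-hop 14.203.48.161 via eth0 (matched /0)


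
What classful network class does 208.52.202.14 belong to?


First octet: 208
Binary: 11010000
110xxxxx -> Class C (192-223)
Class C, default mask 255.255.255.0 (/24)


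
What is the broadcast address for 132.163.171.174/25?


Network: 132.163.171.128/25
Host bits = 7
Set all host bits to 1:
Broadcast: 132.163.171.255


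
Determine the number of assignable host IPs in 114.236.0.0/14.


Host bits = 32 - 14 = 18
Total addresses = 2^18 = 262144
Usable = total - 2 (network and broadcast)
Usable hosts: 262142


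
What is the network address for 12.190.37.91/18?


IP:   00001100.10111110.00100101.01011011
Mask: 11111111.11111111.11000000.00000000
AND operation:
Net:  00001100.10111110.00000000.00000000
Network: 12.190.0.0/18


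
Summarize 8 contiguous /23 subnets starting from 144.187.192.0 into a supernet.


Original prefix: /23
Number of subnets: 8 = 2^3
New prefix = 23 - 3 = 20
Supernet: 144.187.192.0/20


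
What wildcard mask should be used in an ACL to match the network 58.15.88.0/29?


Subnet mask: 255.255.255.248
Wildcard = 255.255.255.255 - subnet mask
255 - 255 = 0
255 - 255 = 0
255 - 255 = 0
255 - 248 = 7
Wildcard: 0.0.0.7


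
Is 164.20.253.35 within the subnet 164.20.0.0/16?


Subnet network: 164.20.0.0
Test IP AND mask: 164.20.0.0
Yes, 164.20.253.35 is in 164.20.0.0/16


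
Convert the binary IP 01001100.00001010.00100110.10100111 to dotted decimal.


01001100 = 76
00001010 = 10
00100110 = 38
10100111 = 167
IP: 76.10.38.167


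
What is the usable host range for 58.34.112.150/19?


Network: 58.34.96.0
Broadcast: 58.34.127.255
First usable = network + 1
Last usable = broadcast - 1
Range: 58.34.96.1 to 58.34.127.254


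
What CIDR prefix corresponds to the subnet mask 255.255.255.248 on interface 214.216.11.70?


Binary: 11111111.11111111.11111111.11111000
Count leading 1s
Prefix: /29


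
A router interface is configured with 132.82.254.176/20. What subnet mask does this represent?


/20 means 20 network bits, 12 host bits
Binary: 11111111111111111111000000000000
Mask: 255.255.240.0


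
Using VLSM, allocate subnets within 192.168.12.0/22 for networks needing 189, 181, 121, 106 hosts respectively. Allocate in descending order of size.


189 hosts -> /24 (254 usable): 192.168.12.0/24
181 hosts -> /24 (254 usable): 192.168.13.0/24
121 hosts -> /25 (126 usable): 192.168.14.0/25
106 hosts -> /25 (126 usable): 192.168.14.128/25
Allocation: 192.168.12.0/24 (189 hosts, 254 usable); 192.168.13.0/24 (181 hosts, 254 usable); 192.168.14.0/25 (121 hosts, 126 usable); 192.168.14.128/25 (106 hosts, 126 usable)


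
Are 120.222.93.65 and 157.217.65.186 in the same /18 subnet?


Mask: 255.255.192.0
120.222.93.65 AND mask = 120.222.64.0
157.217.65.186 AND mask = 157.217.64.0
No, different subnets (120.222.64.0 vs 157.217.64.0)


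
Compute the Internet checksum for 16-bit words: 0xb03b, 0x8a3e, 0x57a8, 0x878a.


Sum all words (with carry folding):
+ 0xb03b = 0xb03b
+ 0x8a3e = 0x3a7a
+ 0x57a8 = 0x9222
+ 0x878a = 0x19ad
One's complement: ~0x19ad
Checksum = 0xe652


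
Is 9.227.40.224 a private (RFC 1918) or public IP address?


RFC 1918 private ranges:
  10.0.0.0/8 (10.0.0.0 - 10.255.255.255)
  172.16.0.0/12 (172.16.0.0 - 172.31.255.255)
  192.168.0.0/16 (192.168.0.0 - 192.168.255.255)
Public (not in any RFC 1918 range)


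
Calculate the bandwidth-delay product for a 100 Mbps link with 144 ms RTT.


BDP = bandwidth * RTT
= 100 Mbps * 144 ms
= 100 * 1e6 * 144 / 1000 bits
= 14400000 bits
= 1800000 bytes
= 1757.8125 KB
BDP = 14400000 bits (1800000 bytes)


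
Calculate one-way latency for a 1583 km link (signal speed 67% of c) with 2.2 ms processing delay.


Speed = 0.67 * 3e5 km/s = 201000 km/s
Propagation delay = 1583 / 201000 = 0.0079 s = 7.8756 ms
Processing delay = 2.2 ms
Total one-way latency = 10.0756 ms


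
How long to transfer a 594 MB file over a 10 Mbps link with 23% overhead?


Effective throughput = 10 * (1 - 23/100) = 7.7 Mbps
File size in Mb = 594 * 8 = 4752 Mb
Time = 4752 / 7.7
Time = 617.1429 seconds


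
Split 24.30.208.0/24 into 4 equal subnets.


New prefix = 24 + 2 = 26
Each subnet has 64 addresses
  24.30.208.0/26
  24.30.208.64/26
  24.30.208.128/26
  24.30.208.192/26
Subnets: 24.30.208.0/26, 24.30.208.64/26, 24.30.208.128/26, 24.30.208.192/26


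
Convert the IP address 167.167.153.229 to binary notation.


167 = 10100111
167 = 10100111
153 = 10011001
229 = 11100101
Binary: 10100111.10100111.10011001.11100101


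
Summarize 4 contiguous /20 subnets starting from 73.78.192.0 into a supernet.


Original prefix: /20
Number of subnets: 4 = 2^2
New prefix = 20 - 2 = 18
Supernet: 73.78.192.0/18


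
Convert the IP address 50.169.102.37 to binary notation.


50 = 00110010
169 = 10101001
102 = 01100110
37 = 00100101
Binary: 00110010.10101001.01100110.00100101


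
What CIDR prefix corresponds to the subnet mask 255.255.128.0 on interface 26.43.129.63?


Binary: 11111111.11111111.10000000.00000000
Count leading 1s
Prefix: /17


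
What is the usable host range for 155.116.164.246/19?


Network: 155.116.160.0
Broadcast: 155.116.191.255
First usable = network + 1
Last usable = broadcast - 1
Range: 155.116.160.1 to 155.116.191.254


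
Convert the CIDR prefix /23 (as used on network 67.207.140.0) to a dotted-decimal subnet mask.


/23 means 23 network bits, 9 host bits
Binary: 11111111111111111111111000000000
Mask: 255.255.254.0


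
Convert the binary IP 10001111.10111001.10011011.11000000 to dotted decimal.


10001111 = 143
10111001 = 185
10011011 = 155
11000000 = 192
IP: 143.185.155.192


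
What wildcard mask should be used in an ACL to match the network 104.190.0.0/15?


Subnet mask: 255.254.0.0
Wildcard = 255.255.255.255 - subnet mask
255 - 255 = 0
255 - 254 = 1
255 - 0 = 255
255 - 0 = 255
Wildcard: 0.1.255.255


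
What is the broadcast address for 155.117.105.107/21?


Network: 155.117.104.0/21
Host bits = 11
Set all host bits to 1:
Broadcast: 155.117.111.255


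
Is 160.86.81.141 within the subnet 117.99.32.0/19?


Subnet network: 117.99.32.0
Test IP AND mask: 160.86.64.0
No, 160.86.81.141 is not in 117.99.32.0/19


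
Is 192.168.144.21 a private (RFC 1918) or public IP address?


RFC 1918 private ranges:
  10.0.0.0/8 (10.0.0.0 - 10.255.255.255)
  172.16.0.0/12 (172.16.0.0 - 172.31.255.255)
  192.168.0.0/16 (192.168.0.0 - 192.168.255.255)
Private (in 192.168.0.0/16)


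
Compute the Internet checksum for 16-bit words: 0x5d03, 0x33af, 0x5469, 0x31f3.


Sum all words (with carry folding):
+ 0x5d03 = 0x5d03
+ 0x33af = 0x90b2
+ 0x5469 = 0xe51b
+ 0x31f3 = 0x170f
One's complement: ~0x170f
Checksum = 0xe8f0
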